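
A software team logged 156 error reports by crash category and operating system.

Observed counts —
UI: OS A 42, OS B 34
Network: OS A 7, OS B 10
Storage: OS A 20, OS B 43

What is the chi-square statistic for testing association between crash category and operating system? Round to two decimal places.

7.80

Row totals: 76, 17, 63. Column totals: 69, 87. Grand total N = 156.
Expected counts (row total × column total / N):
  UI, OS A: 76×69/156 = 33.615
  UI, OS B: 76×87/156 = 42.385
  Network, OS A: 17×69/156 = 7.519
  Network, OS B: 17×87/156 = 9.481
  Storage, OS A: 63×69/156 = 27.865
  Storage, OS B: 63×87/156 = 35.135
Contributions (O − E)²/E:
  (42 − 33.615)²/33.615 = 2.0916
  (34 − 42.385)²/42.385 = 1.6588
  (7 − 7.519)²/7.519 = 0.0358
  (10 − 9.481)²/9.481 = 0.0284
  (20 − 27.865)²/27.865 = 2.2199
  (43 − 35.135)²/35.135 = 1.7606
χ² = 2.0916 + 1.6588 + 0.0358 + 0.0284 + 2.2199 + 1.7606 = 7.80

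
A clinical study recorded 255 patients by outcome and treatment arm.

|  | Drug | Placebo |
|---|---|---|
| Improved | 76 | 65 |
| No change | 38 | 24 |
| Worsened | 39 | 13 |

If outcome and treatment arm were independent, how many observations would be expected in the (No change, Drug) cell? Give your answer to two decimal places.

Row total (No change) = 62; column total (Drug) = 153; grand total N = 255.
Expected count = (row total × column total) / N = 62 × 153 / 255 = 37.20.

37.20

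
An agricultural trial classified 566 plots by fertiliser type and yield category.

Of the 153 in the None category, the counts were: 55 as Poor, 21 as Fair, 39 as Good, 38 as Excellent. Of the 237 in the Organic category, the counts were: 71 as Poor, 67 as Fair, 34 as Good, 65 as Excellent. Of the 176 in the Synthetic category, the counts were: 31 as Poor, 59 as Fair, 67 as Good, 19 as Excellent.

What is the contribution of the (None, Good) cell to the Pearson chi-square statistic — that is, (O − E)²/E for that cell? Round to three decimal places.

Row total (None) = 153; column total (Good) = 140; N = 566.
Expected count E = 153 × 140 / 566 = 37.84452.
Contribution = (O − E)²/E = (39 − 37.84452)² / 37.84452 = 0.035.

0.035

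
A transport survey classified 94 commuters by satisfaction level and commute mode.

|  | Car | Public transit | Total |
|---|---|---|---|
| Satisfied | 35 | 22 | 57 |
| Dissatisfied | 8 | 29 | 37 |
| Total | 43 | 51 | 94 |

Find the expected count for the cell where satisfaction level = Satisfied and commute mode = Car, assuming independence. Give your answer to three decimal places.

Row total (Satisfied) = 57; column total (Car) = 43; grand total N = 94.
Expected count = (row total × column total) / N = 57 × 43 / 94 = 26.074.

26.074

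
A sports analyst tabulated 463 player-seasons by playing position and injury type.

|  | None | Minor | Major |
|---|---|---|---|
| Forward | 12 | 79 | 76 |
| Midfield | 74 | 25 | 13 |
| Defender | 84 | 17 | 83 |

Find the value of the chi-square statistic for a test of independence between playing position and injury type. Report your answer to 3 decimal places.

145.262

Row totals: 167, 112, 184. Column totals: 170, 121, 172. Grand total N = 463.
Expected counts (row total × column total / N):
  Forward, None: 167×170/463 = 61.3175
  Forward, Minor: 167×121/463 = 43.6436
  Forward, Major: 167×172/463 = 62.0389
  Midfield, None: 112×170/463 = 41.1231
  Midfield, Minor: 112×121/463 = 29.2700
  Midfield, Major: 112×172/463 = 41.6069
  Defender, None: 184×170/463 = 67.5594
  Defender, Minor: 184×121/463 = 48.0864
  Defender, Major: 184×172/463 = 68.3542
Contributions (O − E)²/E:
  (12 − 61.3175)²/61.3175 = 39.6659
  (79 − 43.6436)²/43.6436 = 28.6428
  (76 − 62.0389)²/62.0389 = 3.1418
  (74 − 41.1231)²/41.1231 = 26.2843
  (25 − 29.2700)²/29.2700 = 0.6229
  (13 − 41.6069)²/41.6069 = 19.6687
  (84 − 67.5594)²/67.5594 = 4.0008
  (17 − 48.0864)²/48.0864 = 20.0964
  (83 − 68.3542)²/68.3542 = 3.1381
χ² = 39.6659 + 28.6428 + 3.1418 + 26.2843 + 0.6229 + 19.6687 + 4.0008 + 20.0964 + 3.1381 = 145.262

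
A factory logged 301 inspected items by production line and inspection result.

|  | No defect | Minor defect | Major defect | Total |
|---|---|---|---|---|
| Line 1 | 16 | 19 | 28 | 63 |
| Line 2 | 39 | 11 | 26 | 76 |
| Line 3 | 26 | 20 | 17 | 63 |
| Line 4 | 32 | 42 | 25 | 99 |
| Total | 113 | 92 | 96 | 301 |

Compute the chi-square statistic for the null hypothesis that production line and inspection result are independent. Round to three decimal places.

Grand total N = 301.
Expected counts (row total × column total / N):
  Line 1, No defect: 63×113/301 = 23.6512
  Line 1, Minor defect: 63×92/301 = 19.2558
  Line 1, Major defect: 63×96/301 = 20.0930
  Line 2, No defect: 76×113/301 = 28.5316
  Line 2, Minor defect: 76×92/301 = 23.2292
  Line 2, Major defect: 76×96/301 = 24.2392
  Line 3, No defect: 63×113/301 = 23.6512
  Line 3, Minor defect: 63×92/301 = 19.2558
  Line 3, Major defect: 63×96/301 = 20.0930
  Line 4, No defect: 99×113/301 = 37.1661
  Line 4, Minor defect: 99×92/301 = 30.2591
  Line 4, Major defect: 99×96/301 = 31.5748
Contributions (O − E)²/E:
  (16 − 23.6512)²/23.6512 = 2.4752
  (19 − 19.2558)²/19.2558 = 0.0034
  (28 − 20.0930)²/20.0930 = 3.1116
  (39 − 28.5316)²/28.5316 = 3.8409
  (11 − 23.2292)²/23.2292 = 6.4382
  (26 − 24.2392)²/24.2392 = 0.1279
  (26 − 23.6512)²/23.6512 = 0.2333
  (20 − 19.2558)²/19.2558 = 0.0288
  (17 − 20.0930)²/20.0930 = 0.4761
  (32 − 37.1661)²/37.1661 = 0.7181
  (42 − 30.2591)²/30.2591 = 4.5556
  (25 − 31.5748)²/31.5748 = 1.3691
χ² = 2.4752 + 0.0034 + 3.1116 + 3.8409 + 6.4382 + 0.1279 + 0.2333 + 0.0288 + 0.4761 + 0.7181 + 4.5556 + 1.3691 = 23.378

23.378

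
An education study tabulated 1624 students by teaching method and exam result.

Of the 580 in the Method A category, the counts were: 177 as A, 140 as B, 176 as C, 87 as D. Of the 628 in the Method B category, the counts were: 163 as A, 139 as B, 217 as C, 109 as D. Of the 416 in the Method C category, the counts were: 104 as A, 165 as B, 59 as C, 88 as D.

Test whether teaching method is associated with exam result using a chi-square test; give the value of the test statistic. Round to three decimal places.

Row totals: 580, 628, 416. Column totals: 444, 444, 452, 284. Grand total N = 1624.
Expected counts (row total × column total / N):
  Method A, A: 580×444/1624 = 158.5714
  Method A, B: 580×444/1624 = 158.5714
  Method A, C: 580×452/1624 = 161.4286
  Method A, D: 580×284/1624 = 101.4286
  Method B, A: 628×444/1624 = 171.6946
  Method B, B: 628×444/1624 = 171.6946
  Method B, C: 628×452/1624 = 174.7882
  Method B, D: 628×284/1624 = 109.8227
  Method C, A: 416×444/1624 = 113.7340
  Method C, B: 416×444/1624 = 113.7340
  Method C, C: 416×452/1624 = 115.7833
  Method C, D: 416×284/1624 = 72.7488
Contributions (O − E)²/E:
  (177 − 158.5714)²/158.5714 = 2.1417
  (140 − 158.5714)²/158.5714 = 2.1750
  (176 − 161.4286)²/161.4286 = 1.3153
  (87 − 101.4286)²/101.4286 = 2.0525
  (163 − 171.6946)²/171.6946 = 0.4403
  (139 − 171.6946)²/171.6946 = 6.2258
  (217 − 174.7882)²/174.7882 = 10.1943
  (109 − 109.8227)²/109.8227 = 0.0062
  (104 − 113.7340)²/113.7340 = 0.8331
  (165 − 113.7340)²/113.7340 = 23.1083
  (59 − 115.7833)²/115.7833 = 27.8481
  (88 − 72.7488)²/72.7488 = 3.1973
χ² = 2.1417 + 2.1750 + 1.3153 + 2.0525 + 0.4403 + 6.2258 + 10.1943 + 0.0062 + 0.8331 + 23.1083 + 27.8481 + 3.1973 = 79.538

79.538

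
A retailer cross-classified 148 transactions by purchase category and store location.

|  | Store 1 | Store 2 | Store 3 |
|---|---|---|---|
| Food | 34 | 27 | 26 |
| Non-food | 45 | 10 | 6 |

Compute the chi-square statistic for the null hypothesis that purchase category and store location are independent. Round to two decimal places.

17.83

Row totals: 87, 61. Column totals: 79, 37, 32. Grand total N = 148.
Expected counts (row total × column total / N):
  Food, Store 1: 87×79/148 = 46.4392
  Food, Store 2: 87×37/148 = 21.7500
  Food, Store 3: 87×32/148 = 18.8108
  Non-food, Store 1: 61×79/148 = 32.5608
  Non-food, Store 2: 61×37/148 = 15.2500
  Non-food, Store 3: 61×32/148 = 13.1892
Contributions (O − E)²/E:
  (34 − 46.4392)²/46.4392 = 3.3320
  (27 − 21.7500)²/21.7500 = 1.2672
  (26 − 18.8108)²/18.8108 = 2.7476
  (45 − 32.5608)²/32.5608 = 4.7521
  (10 − 15.2500)²/15.2500 = 1.8074
  (6 − 13.1892)²/13.1892 = 3.9187
χ² = 3.3320 + 1.2672 + 2.7476 + 4.7521 + 1.8074 + 3.9187 = 17.83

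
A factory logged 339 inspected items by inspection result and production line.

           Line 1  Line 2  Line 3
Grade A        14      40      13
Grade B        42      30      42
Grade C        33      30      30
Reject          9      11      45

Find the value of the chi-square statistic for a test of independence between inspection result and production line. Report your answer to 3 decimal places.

55.150

Row totals: 67, 114, 93, 65. Column totals: 98, 111, 130. Grand total N = 339.
Expected counts (row total × column total / N):
  Grade A, Line 1: 67×98/339 = 19.3687
  Grade A, Line 2: 67×111/339 = 21.9381
  Grade A, Line 3: 67×130/339 = 25.6932
  Grade B, Line 1: 114×98/339 = 32.9558
  Grade B, Line 2: 114×111/339 = 37.3274
  Grade B, Line 3: 114×130/339 = 43.7168
  Grade C, Line 1: 93×98/339 = 26.8850
  Grade C, Line 2: 93×111/339 = 30.4513
  Grade C, Line 3: 93×130/339 = 35.6637
  Reject, Line 1: 65×98/339 = 18.7906
  Reject, Line 2: 65×111/339 = 21.2832
  Reject, Line 3: 65×130/339 = 24.9263
Contributions (O − E)²/E:
  (14 − 19.3687)²/19.3687 = 1.4881
  (40 − 21.9381)²/21.9381 = 14.8706
  (13 − 25.6932)²/25.6932 = 6.2708
  (42 − 32.9558)²/32.9558 = 2.4820
  (30 − 37.3274)²/37.3274 = 1.4384
  (42 − 43.7168)²/43.7168 = 0.0674
  (33 − 26.8850)²/26.8850 = 1.3909
  (30 − 30.4513)²/30.4513 = 0.0067
  (30 − 35.6637)²/35.6637 = 0.8994
  (9 − 18.7906)²/18.7906 = 5.1013
  (11 − 21.2832)²/21.2832 = 4.9684
  (45 − 24.9263)²/24.9263 = 16.1658
χ² = 1.4881 + 14.8706 + 6.2708 + 2.4820 + 1.4384 + 0.0674 + 1.3909 + 0.0067 + 0.8994 + 5.1013 + 4.9684 + 16.1658 = 55.150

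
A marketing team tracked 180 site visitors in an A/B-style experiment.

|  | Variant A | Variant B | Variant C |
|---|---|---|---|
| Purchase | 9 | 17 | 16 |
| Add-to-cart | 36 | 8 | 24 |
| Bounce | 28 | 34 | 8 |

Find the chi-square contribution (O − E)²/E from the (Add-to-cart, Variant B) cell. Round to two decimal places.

9.16

Row total (Add-to-cart) = 68; column total (Variant B) = 59; N = 180.
Expected count E = 68 × 59 / 180 = 22.289.
Contribution = (O − E)²/E = (8 − 22.289)² / 22.289 = 9.16.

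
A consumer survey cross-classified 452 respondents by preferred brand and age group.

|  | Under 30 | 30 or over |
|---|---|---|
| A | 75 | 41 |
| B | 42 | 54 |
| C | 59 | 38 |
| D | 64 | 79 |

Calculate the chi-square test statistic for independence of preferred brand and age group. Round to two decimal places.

15.91

Row totals: 116, 96, 97, 143. Column totals: 240, 212. Grand total N = 452.
Expected counts (row total × column total / N):
  A, Under 30: 116×240/452 = 61.5929
  A, 30 or over: 116×212/452 = 54.4071
  B, Under 30: 96×240/452 = 50.9735
  B, 30 or over: 96×212/452 = 45.0265
  C, Under 30: 97×240/452 = 51.5044
  C, 30 or over: 97×212/452 = 45.4956
  D, Under 30: 143×240/452 = 75.9292
  D, 30 or over: 143×212/452 = 67.0708
Contributions (O − E)²/E:
  (75 − 61.5929)²/61.5929 = 2.9184
  (41 − 54.4071)²/54.4071 = 3.3038
  (42 − 50.9735)²/50.9735 = 1.5797
  (54 − 45.0265)²/45.0265 = 1.7884
  (59 − 51.5044)²/51.5044 = 1.0909
  (38 − 45.4956)²/45.4956 = 1.2349
  (64 − 75.9292)²/75.9292 = 1.8742
  (79 − 67.0708)²/67.0708 = 2.1217
χ² = 2.9184 + 3.3038 + 1.5797 + 1.7884 + 1.0909 + 1.2349 + 1.8742 + 2.1217 = 15.91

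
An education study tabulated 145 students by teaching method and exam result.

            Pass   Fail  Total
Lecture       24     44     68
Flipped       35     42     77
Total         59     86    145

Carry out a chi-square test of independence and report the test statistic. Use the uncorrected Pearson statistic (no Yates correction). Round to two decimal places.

Grand total N = 145.
Expected counts (row total × column total / N):
  Lecture, Pass: 68×59/145 = 27.669
  Lecture, Fail: 68×86/145 = 40.331
  Flipped, Pass: 77×59/145 = 31.331
  Flipped, Fail: 77×86/145 = 45.669
Contributions (O − E)²/E:
  (24 − 27.669)²/27.669 = 0.4865
  (44 − 40.331)²/40.331 = 0.3338
  (35 − 31.331)²/31.331 = 0.4297
  (42 − 45.669)²/45.669 = 0.2948
χ² = 0.4865 + 0.3338 + 0.4297 + 0.2948 = 1.54

1.54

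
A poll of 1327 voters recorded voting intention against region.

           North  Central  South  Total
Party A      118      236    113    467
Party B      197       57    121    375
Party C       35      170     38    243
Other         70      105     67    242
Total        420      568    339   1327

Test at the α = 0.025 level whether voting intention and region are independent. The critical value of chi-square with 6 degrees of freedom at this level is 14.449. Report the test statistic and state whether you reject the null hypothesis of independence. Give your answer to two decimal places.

Grand total N = 1327.
Expected counts (row total × column total / N):
  Party A, North: 467×420/1327 = 147.807
  Party A, Central: 467×568/1327 = 199.891
  Party A, South: 467×339/1327 = 119.301
  Party B, North: 375×420/1327 = 118.689
  Party B, Central: 375×568/1327 = 160.512
  Party B, South: 375×339/1327 = 95.799
  Party C, North: 243×420/1327 = 76.910
  Party C, Central: 243×568/1327 = 104.012
  Party C, South: 243×339/1327 = 62.078
  Other, North: 242×420/1327 = 76.594
  Other, Central: 242×568/1327 = 103.584
  Other, South: 242×339/1327 = 61.822
Contributions (O − E)²/E:
  (118 − 147.807)²/147.807 = 6.0109
  (236 − 199.891)²/199.891 = 6.5229
  (113 − 119.301)²/119.301 = 0.3328
  (197 − 118.689)²/118.689 = 51.6696
  (57 − 160.512)²/160.512 = 66.7535
  (121 − 95.799)²/95.799 = 6.6294
  (35 − 76.910)²/76.910 = 22.8377
  (170 − 104.012)²/104.012 = 41.8646
  (38 − 62.078)²/62.078 = 9.3391
  (70 − 76.594)²/76.594 = 0.5677
  (105 − 103.584)²/103.584 = 0.0194
  (67 − 61.822)²/61.822 = 0.4337
χ² = 6.0109 + 6.5229 + 0.3328 + 51.6696 + 66.7535 + 6.6294 + 22.8377 + 41.8646 + 9.3391 + 0.5677 + 0.0194 + 0.4337 = 212.98
df = (4−1)(3−1) = 6. Since 212.98 > 14.449, reject the null hypothesis of independence at α = 0.025.

212.98; reject H₀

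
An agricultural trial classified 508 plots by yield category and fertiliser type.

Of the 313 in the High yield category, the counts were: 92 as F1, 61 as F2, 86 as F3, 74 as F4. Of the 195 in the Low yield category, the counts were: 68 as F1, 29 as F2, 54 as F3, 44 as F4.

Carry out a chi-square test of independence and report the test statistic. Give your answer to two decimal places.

2.65

Row totals: 313, 195. Column totals: 160, 90, 140, 118. Grand total N = 508.
Expected counts (row total × column total / N):
  High yield, F1: 313×160/508 = 98.583
  High yield, F2: 313×90/508 = 55.453
  High yield, F3: 313×140/508 = 86.260
  High yield, F4: 313×118/508 = 72.705
  Low yield, F1: 195×160/508 = 61.417
  Low yield, F2: 195×90/508 = 34.547
  Low yield, F3: 195×140/508 = 53.740
  Low yield, F4: 195×118/508 = 45.295
Contributions (O − E)²/E:
  (92 − 98.583)²/98.583 = 0.4396
  (61 − 55.453)²/55.453 = 0.5549
  (86 − 86.260)²/86.260 = 0.0008
  (74 − 72.705)²/72.705 = 0.0231
  (68 − 61.417)²/61.417 = 0.7056
  (29 − 34.547)²/34.547 = 0.8906
  (54 − 53.740)²/53.740 = 0.0013
  (44 − 45.295)²/45.295 = 0.0370
χ² = 0.4396 + 0.5549 + 0.0008 + 0.0231 + 0.7056 + 0.8906 + 0.0013 + 0.0370 = 2.65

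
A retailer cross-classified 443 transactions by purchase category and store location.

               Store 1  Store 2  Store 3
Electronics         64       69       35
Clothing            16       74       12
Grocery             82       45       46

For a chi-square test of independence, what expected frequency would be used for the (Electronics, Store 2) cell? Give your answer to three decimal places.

71.296

Row total (Electronics) = 168; column total (Store 2) = 188; grand total N = 443.
Expected count = (row total × column total) / N = 168 × 188 / 443 = 71.296.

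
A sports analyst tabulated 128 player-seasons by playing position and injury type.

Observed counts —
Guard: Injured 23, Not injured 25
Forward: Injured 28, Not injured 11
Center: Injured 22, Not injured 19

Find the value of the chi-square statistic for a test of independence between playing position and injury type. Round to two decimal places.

5.29

Row totals: 48, 39, 41. Column totals: 73, 55. Grand total N = 128.
Expected counts (row total × column total / N):
  Guard, Injured: 48×73/128 = 27.375
  Guard, Not injured: 48×55/128 = 20.625
  Forward, Injured: 39×73/128 = 22.242
  Forward, Not injured: 39×55/128 = 16.758
  Center, Injured: 41×73/128 = 23.383
  Center, Not injured: 41×55/128 = 17.617
Contributions (O − E)²/E:
  (23 − 27.375)²/27.375 = 0.6992
  (25 − 20.625)²/20.625 = 0.9280
  (28 − 22.242)²/22.242 = 1.4906
  (11 − 16.758)²/16.758 = 1.9784
  (22 − 23.383)²/23.383 = 0.0818
  (19 − 17.617)²/17.617 = 0.1086
χ² = 0.6992 + 0.9280 + 1.4906 + 1.9784 + 0.0818 + 0.1086 = 5.29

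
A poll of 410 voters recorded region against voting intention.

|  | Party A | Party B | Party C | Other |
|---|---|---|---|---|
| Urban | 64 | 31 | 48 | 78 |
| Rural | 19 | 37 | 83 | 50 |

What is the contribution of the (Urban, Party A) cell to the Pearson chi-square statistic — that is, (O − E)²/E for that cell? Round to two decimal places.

Row total (Urban) = 221; column total (Party A) = 83; N = 410.
Expected count E = 221 × 83 / 410 = 44.739.
Contribution = (O − E)²/E = (64 − 44.739)² / 44.739 = 8.29.

8.29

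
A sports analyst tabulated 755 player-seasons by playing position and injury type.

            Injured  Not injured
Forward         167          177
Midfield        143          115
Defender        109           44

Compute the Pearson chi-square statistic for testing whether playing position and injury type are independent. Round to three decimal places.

22.086

Row totals: 344, 258, 153. Column totals: 419, 336. Grand total N = 755.
Expected counts (row total × column total / N):
  Forward, Injured: 344×419/755 = 190.9086
  Forward, Not injured: 344×336/755 = 153.0914
  Midfield, Injured: 258×419/755 = 143.1815
  Midfield, Not injured: 258×336/755 = 114.8185
  Defender, Injured: 153×419/755 = 84.9099
  Defender, Not injured: 153×336/755 = 68.0901
Contributions (O − E)²/E:
  (167 − 190.9086)²/190.9086 = 2.9942
  (177 − 153.0914)²/153.0914 = 3.7339
  (143 − 143.1815)²/143.1815 = 0.0002
  (115 − 114.8185)²/114.8185 = 0.0003
  (109 − 84.9099)²/84.9099 = 6.8347
  (44 − 68.0901)²/68.0901 = 8.5230
χ² = 2.9942 + 3.7339 + 0.0002 + 0.0003 + 6.8347 + 8.5230 = 22.086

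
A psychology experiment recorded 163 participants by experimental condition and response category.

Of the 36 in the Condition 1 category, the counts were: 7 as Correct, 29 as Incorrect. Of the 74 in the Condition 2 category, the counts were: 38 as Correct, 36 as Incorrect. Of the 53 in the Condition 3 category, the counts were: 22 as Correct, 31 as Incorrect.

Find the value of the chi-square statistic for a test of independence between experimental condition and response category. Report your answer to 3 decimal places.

Row totals: 36, 74, 53. Column totals: 67, 96. Grand total N = 163.
Expected counts (row total × column total / N):
  Condition 1, Correct: 36×67/163 = 14.7975
  Condition 1, Incorrect: 36×96/163 = 21.2025
  Condition 2, Correct: 74×67/163 = 30.4172
  Condition 2, Incorrect: 74×96/163 = 43.5828
  Condition 3, Correct: 53×67/163 = 21.7853
  Condition 3, Incorrect: 53×96/163 = 31.2147
Contributions (O − E)²/E:
  (7 − 14.7975)²/14.7975 = 4.1089
  (29 − 21.2025)²/21.2025 = 2.8676
  (38 − 30.4172)²/30.4172 = 1.8903
  (36 − 43.5828)²/43.5828 = 1.3193
  (22 − 21.7853)²/21.7853 = 0.0021
  (31 − 31.2147)²/31.2147 = 0.0015
χ² = 4.1089 + 2.8676 + 1.8903 + 1.3193 + 0.0021 + 0.0015 = 10.190

10.190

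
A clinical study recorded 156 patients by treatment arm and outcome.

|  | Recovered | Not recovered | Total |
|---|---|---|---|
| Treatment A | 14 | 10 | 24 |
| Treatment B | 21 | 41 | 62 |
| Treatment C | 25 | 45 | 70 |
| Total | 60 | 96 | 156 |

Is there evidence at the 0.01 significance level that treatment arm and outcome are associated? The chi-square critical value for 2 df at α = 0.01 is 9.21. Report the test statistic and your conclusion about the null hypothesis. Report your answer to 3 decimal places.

Grand total N = 156.
Expected counts (row total × column total / N):
  Treatment A, Recovered: 24×60/156 = 9.2308
  Treatment A, Not recovered: 24×96/156 = 14.7692
  Treatment B, Recovered: 62×60/156 = 23.8462
  Treatment B, Not recovered: 62×96/156 = 38.1538
  Treatment C, Recovered: 70×60/156 = 26.9231
  Treatment C, Not recovered: 70×96/156 = 43.0769
Contributions (O − E)²/E:
  (14 − 9.2308)²/9.2308 = 2.4641
  (10 − 14.7692)²/14.7692 = 1.5400
  (21 − 23.8462)²/23.8462 = 0.3397
  (41 − 38.1538)²/38.1538 = 0.2123
  (25 − 26.9231)²/26.9231 = 0.1374
  (45 − 43.0769)²/43.0769 = 0.0859
χ² = 2.4641 + 1.5400 + 0.3397 + 0.2123 + 0.1374 + 0.0859 = 4.779
df = (3−1)(2−1) = 2. Since 4.779 < 9.21, fail to reject the null hypothesis of independence at α = 0.01.

4.779; fail to reject H₀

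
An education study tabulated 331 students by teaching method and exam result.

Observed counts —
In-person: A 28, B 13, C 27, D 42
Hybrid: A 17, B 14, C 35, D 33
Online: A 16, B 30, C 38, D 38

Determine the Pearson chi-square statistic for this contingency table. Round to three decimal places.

Row totals: 110, 99, 122. Column totals: 61, 57, 100, 113. Grand total N = 331.
Expected counts (row total × column total / N):
  In-person, A: 110×61/331 = 20.2719
  In-person, B: 110×57/331 = 18.9426
  In-person, C: 110×100/331 = 33.2326
  In-person, D: 110×113/331 = 37.5529
  Hybrid, A: 99×61/331 = 18.2447
  Hybrid, B: 99×57/331 = 17.0483
  Hybrid, C: 99×100/331 = 29.9094
  Hybrid, D: 99×113/331 = 33.7976
  Online, A: 122×61/331 = 22.4834
  Online, B: 122×57/331 = 21.0091
  Online, C: 122×100/331 = 36.8580
  Online, D: 122×113/331 = 41.6495
Contributions (O − E)²/E:
  (28 − 20.2719)²/20.2719 = 2.9461
  (13 − 18.9426)²/18.9426 = 1.8643
  (27 − 33.2326)²/33.2326 = 1.1689
  (42 − 37.5529)²/37.5529 = 0.5266
  (17 − 18.2447)²/18.2447 = 0.0849
  (14 − 17.0483)²/17.0483 = 0.5450
  (35 − 29.9094)²/29.9094 = 0.8664
  (33 − 33.7976)²/33.7976 = 0.0188
  (16 − 22.4834)²/22.4834 = 1.8696
  (30 − 21.0091)²/21.0091 = 3.8477
  (38 − 36.8580)²/36.8580 = 0.0354
  (38 − 41.6495)²/41.6495 = 0.3198
χ² = 2.9461 + 1.8643 + 1.1689 + 0.5266 + 0.0849 + 0.5450 + 0.8664 + 0.0188 + 1.8696 + 3.8477 + 0.0354 + 0.3198 = 14.094

14.094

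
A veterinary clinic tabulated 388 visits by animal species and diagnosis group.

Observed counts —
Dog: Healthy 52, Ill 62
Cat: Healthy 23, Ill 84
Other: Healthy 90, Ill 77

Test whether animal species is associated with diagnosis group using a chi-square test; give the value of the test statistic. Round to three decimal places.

28.635

Row totals: 114, 107, 167. Column totals: 165, 223. Grand total N = 388.
Expected counts (row total × column total / N):
  Dog, Healthy: 114×165/388 = 48.4794
  Dog, Ill: 114×223/388 = 65.5206
  Cat, Healthy: 107×165/388 = 45.5026
  Cat, Ill: 107×223/388 = 61.4974
  Other, Healthy: 167×165/388 = 71.0180
  Other, Ill: 167×223/388 = 95.9820
Contributions (O − E)²/E:
  (52 − 48.4794)²/48.4794 = 0.2557
  (62 − 65.5206)²/65.5206 = 0.1892
  (23 − 45.5026)²/45.5026 = 11.1283
  (84 − 61.4974)²/61.4974 = 8.2340
  (90 − 71.0180)²/71.0180 = 5.0736
  (77 − 95.9820)²/95.9820 = 3.7540
χ² = 0.2557 + 0.1892 + 11.1283 + 8.2340 + 5.0736 + 3.7540 = 28.635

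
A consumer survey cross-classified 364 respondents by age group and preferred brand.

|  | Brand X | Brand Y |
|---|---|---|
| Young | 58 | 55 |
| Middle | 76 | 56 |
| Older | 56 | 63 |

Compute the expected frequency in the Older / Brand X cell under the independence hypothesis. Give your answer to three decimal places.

Row total (Older) = 119; column total (Brand X) = 190; grand total N = 364.
Expected count = (row total × column total) / N = 119 × 190 / 364 = 62.115.

62.115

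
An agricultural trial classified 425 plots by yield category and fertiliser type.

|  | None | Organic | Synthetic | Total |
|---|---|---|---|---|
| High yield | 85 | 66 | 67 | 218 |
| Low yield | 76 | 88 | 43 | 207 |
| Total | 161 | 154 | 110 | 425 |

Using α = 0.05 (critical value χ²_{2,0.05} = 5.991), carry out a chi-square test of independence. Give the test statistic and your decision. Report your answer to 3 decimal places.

8.603; reject H₀

Grand total N = 425.
Expected counts (row total × column total / N):
  High yield, None: 218×161/425 = 82.5835
  High yield, Organic: 218×154/425 = 78.9929
  High yield, Synthetic: 218×110/425 = 56.4235
  Low yield, None: 207×161/425 = 78.4165
  Low yield, Organic: 207×154/425 = 75.0071
  Low yield, Synthetic: 207×110/425 = 53.5765
Contributions (O − E)²/E:
  (85 − 82.5835)²/82.5835 = 0.0707
  (66 − 78.9929)²/78.9929 = 2.1371
  (67 − 56.4235)²/56.4235 = 1.9825
  (76 − 78.4165)²/78.4165 = 0.0745
  (88 − 75.0071)²/75.0071 = 2.2507
  (43 − 53.5765)²/53.5765 = 2.0879
χ² = 0.0707 + 2.1371 + 1.9825 + 0.0745 + 2.2507 + 2.0879 = 8.603
df = (2−1)(3−1) = 2. Since 8.603 > 5.991, reject the null hypothesis of independence at α = 0.05.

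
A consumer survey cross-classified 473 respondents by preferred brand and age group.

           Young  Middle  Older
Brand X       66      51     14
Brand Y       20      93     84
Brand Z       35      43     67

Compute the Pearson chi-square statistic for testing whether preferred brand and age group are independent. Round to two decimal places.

Row totals: 131, 197, 145. Column totals: 121, 187, 165. Grand total N = 473.
Expected counts (row total × column total / N):
  Brand X, Young: 131×121/473 = 33.512
  Brand X, Middle: 131×187/473 = 51.791
  Brand X, Older: 131×165/473 = 45.698
  Brand Y, Young: 197×121/473 = 50.395
  Brand Y, Middle: 197×187/473 = 77.884
  Brand Y, Older: 197×165/473 = 68.721
  Brand Z, Young: 145×121/473 = 37.093
  Brand Z, Middle: 145×187/473 = 57.326
  Brand Z, Older: 145×165/473 = 50.581
Contributions (O − E)²/E:
  (66 − 33.512)²/33.512 = 31.4953
  (51 − 51.791)²/51.791 = 0.0121
  (14 − 45.698)²/45.698 = 21.9870
  (20 − 50.395)²/50.395 = 18.3323
  (93 − 77.884)²/77.884 = 2.9338
  (84 − 68.721)²/68.721 = 3.3970
  (35 − 37.093)²/37.093 = 0.1181
  (43 − 57.326)²/57.326 = 3.5801
  (67 − 50.581)²/50.581 = 5.3297
χ² = 31.4953 + 0.0121 + 21.9870 + 18.3323 + 2.9338 + 3.3970 + 0.1181 + 3.5801 + 5.3297 = 87.19

87.19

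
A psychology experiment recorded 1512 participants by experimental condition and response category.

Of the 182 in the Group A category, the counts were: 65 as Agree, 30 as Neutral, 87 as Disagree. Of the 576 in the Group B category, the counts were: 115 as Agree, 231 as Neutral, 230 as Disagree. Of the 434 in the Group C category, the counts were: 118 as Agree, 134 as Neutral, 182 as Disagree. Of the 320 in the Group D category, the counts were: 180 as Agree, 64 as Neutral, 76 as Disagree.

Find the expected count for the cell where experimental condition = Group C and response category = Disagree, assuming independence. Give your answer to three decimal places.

165.046

Row total (Group C) = 434; column total (Disagree) = 575; grand total N = 1512.
Expected count = (row total × column total) / N = 434 × 575 / 1512 = 165.046.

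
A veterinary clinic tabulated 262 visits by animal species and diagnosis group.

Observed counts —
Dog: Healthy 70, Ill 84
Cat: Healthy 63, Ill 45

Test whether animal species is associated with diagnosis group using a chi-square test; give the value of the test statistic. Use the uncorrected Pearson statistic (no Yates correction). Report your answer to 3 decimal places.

Row totals: 154, 108. Column totals: 133, 129. Grand total N = 262.
Expected counts (row total × column total / N):
  Dog, Healthy: 154×133/262 = 78.1756
  Dog, Ill: 154×129/262 = 75.8244
  Cat, Healthy: 108×133/262 = 54.8244
  Cat, Ill: 108×129/262 = 53.1756
Contributions (O − E)²/E:
  (70 − 78.1756)²/78.1756 = 0.8550
  (84 − 75.8244)²/75.8244 = 0.8815
  (63 − 54.8244)²/54.8244 = 1.2192
  (45 − 53.1756)²/53.1756 = 1.2570
χ² = 0.8550 + 0.8815 + 1.2192 + 1.2570 = 4.213

4.213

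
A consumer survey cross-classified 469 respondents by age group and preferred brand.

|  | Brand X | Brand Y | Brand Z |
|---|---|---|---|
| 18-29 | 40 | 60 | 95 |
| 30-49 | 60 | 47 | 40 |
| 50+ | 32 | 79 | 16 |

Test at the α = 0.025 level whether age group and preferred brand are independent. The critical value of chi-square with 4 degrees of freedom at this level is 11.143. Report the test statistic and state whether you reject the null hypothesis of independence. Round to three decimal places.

Row totals: 195, 147, 127. Column totals: 132, 186, 151. Grand total N = 469.
Expected counts (row total × column total / N):
  18-29, Brand X: 195×132/469 = 54.8827
  18-29, Brand Y: 195×186/469 = 77.3348
  18-29, Brand Z: 195×151/469 = 62.7825
  30-49, Brand X: 147×132/469 = 41.3731
  30-49, Brand Y: 147×186/469 = 58.2985
  30-49, Brand Z: 147×151/469 = 47.3284
  50+, Brand X: 127×132/469 = 35.7441
  50+, Brand Y: 127×186/469 = 50.3667
  50+, Brand Z: 127×151/469 = 40.8891
Contributions (O − E)²/E:
  (40 − 54.8827)²/54.8827 = 4.0358
  (60 − 77.3348)²/77.3348 = 3.8856
  (95 − 62.7825)²/62.7825 = 16.5327
  (60 − 41.3731)²/41.3731 = 8.3862
  (47 − 58.2985)²/58.2985 = 2.1897
  (40 − 47.3284)²/47.3284 = 1.1347
  (32 − 35.7441)²/35.7441 = 0.3922
  (79 − 50.3667)²/50.3667 = 16.2779
  (16 − 40.8891)²/40.8891 = 15.1499
χ² = 4.0358 + 3.8856 + 16.5327 + 8.3862 + 2.1897 + 1.1347 + 0.3922 + 16.2779 + 15.1499 = 67.985
df = (3−1)(3−1) = 4. Since 67.985 > 11.143, reject the null hypothesis of independence at α = 0.025.

67.985; reject H₀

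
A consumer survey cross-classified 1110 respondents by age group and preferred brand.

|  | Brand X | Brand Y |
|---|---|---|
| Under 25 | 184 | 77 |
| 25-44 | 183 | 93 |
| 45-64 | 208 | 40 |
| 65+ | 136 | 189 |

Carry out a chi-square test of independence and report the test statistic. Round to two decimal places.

117.23

Row totals: 261, 276, 248, 325. Column totals: 711, 399. Grand total N = 1110.
Expected counts (row total × column total / N):
  Under 25, Brand X: 261×711/1110 = 167.181
  Under 25, Brand Y: 261×399/1110 = 93.819
  25-44, Brand X: 276×711/1110 = 176.789
  25-44, Brand Y: 276×399/1110 = 99.211
  45-64, Brand X: 248×711/1110 = 158.854
  45-64, Brand Y: 248×399/1110 = 89.146
  65+, Brand X: 325×711/1110 = 208.176
  65+, Brand Y: 325×399/1110 = 116.824
Contributions (O − E)²/E:
  (184 − 167.181)²/167.181 = 1.6921
  (77 − 93.819)²/93.819 = 3.0152
  (183 − 176.789)²/176.789 = 0.2182
  (93 − 99.211)²/99.211 = 0.3888
  (208 − 158.854)²/158.854 = 15.2047
  (40 − 89.146)²/89.146 = 27.0941
  (136 − 208.176)²/208.176 = 25.0239
  (189 − 116.824)²/116.824 = 44.5917
χ² = 1.6921 + 3.0152 + 0.2182 + 0.3888 + 15.2047 + 27.0941 + 25.0239 + 44.5917 = 117.23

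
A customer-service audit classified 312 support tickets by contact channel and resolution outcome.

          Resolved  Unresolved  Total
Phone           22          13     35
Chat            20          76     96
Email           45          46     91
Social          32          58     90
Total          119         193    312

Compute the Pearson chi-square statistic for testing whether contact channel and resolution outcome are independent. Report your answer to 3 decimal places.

Grand total N = 312.
Expected counts (row total × column total / N):
  Phone, Resolved: 35×119/312 = 13.3494
  Phone, Unresolved: 35×193/312 = 21.6506
  Chat, Resolved: 96×119/312 = 36.6154
  Chat, Unresolved: 96×193/312 = 59.3846
  Email, Resolved: 91×119/312 = 34.7083
  Email, Unresolved: 91×193/312 = 56.2917
  Social, Resolved: 90×119/312 = 34.3269
  Social, Unresolved: 90×193/312 = 55.6731
Contributions (O − E)²/E:
  (22 − 13.3494)²/13.3494 = 5.6057
  (13 − 21.6506)²/21.6506 = 3.4564
  (20 − 36.6154)²/36.6154 = 7.5398
  (76 − 59.3846)²/59.3846 = 4.6489
  (45 − 34.7083)²/34.7083 = 3.0517
  (46 − 56.2917)²/56.2917 = 1.8816
  (32 − 34.3269)²/34.3269 = 0.1577
  (58 − 55.6731)²/55.6731 = 0.0973
χ² = 5.6057 + 3.4564 + 7.5398 + 4.6489 + 3.0517 + 1.8816 + 0.1577 + 0.0973 = 26.439

26.439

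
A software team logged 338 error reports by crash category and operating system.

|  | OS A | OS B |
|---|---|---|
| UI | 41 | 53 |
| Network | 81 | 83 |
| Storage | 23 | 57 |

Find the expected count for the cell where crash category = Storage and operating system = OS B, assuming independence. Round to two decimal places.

45.68

Row total (Storage) = 80; column total (OS B) = 193; grand total N = 338.
Expected count = (row total × column total) / N = 80 × 193 / 338 = 45.68.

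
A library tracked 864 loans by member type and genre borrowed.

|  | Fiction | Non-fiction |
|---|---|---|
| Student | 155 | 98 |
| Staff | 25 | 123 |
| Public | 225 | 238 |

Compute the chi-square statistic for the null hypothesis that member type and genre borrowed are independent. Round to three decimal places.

Row totals: 253, 148, 463. Column totals: 405, 459. Grand total N = 864.
Expected counts (row total × column total / N):
  Student, Fiction: 253×405/864 = 118.5938
  Student, Non-fiction: 253×459/864 = 134.4062
  Staff, Fiction: 148×405/864 = 69.3750
  Staff, Non-fiction: 148×459/864 = 78.6250
  Public, Fiction: 463×405/864 = 217.0312
  Public, Non-fiction: 463×459/864 = 245.9688
Contributions (O − E)²/E:
  (155 − 118.5938)²/118.5938 = 11.1761
  (98 − 134.4062)²/134.4062 = 9.8612
  (25 − 69.3750)²/69.3750 = 28.3840
  (123 − 78.6250)²/78.6250 = 25.0447
  (225 − 217.0312)²/217.0312 = 0.2926
  (238 − 245.9688)²/245.9688 = 0.2582
χ² = 11.1761 + 9.8612 + 28.3840 + 25.0447 + 0.2926 + 0.2582 = 75.017

75.017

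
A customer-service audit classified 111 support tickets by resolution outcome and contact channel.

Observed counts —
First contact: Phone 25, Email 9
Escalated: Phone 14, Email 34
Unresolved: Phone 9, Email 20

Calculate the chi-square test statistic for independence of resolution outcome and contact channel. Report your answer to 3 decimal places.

18.343

Row totals: 34, 48, 29. Column totals: 48, 63. Grand total N = 111.
Expected counts (row total × column total / N):
  First contact, Phone: 34×48/111 = 14.7027
  First contact, Email: 34×63/111 = 19.2973
  Escalated, Phone: 48×48/111 = 20.7568
  Escalated, Email: 48×63/111 = 27.2432
  Unresolved, Phone: 29×48/111 = 12.5405
  Unresolved, Email: 29×63/111 = 16.4595
Contributions (O − E)²/E:
  (25 − 14.7027)²/14.7027 = 7.2119
  (9 − 19.2973)²/19.2973 = 5.4948
  (14 − 20.7568)²/20.7568 = 2.1995
  (34 − 27.2432)²/27.2432 = 1.6758
  (9 − 12.5405)²/12.5405 = 0.9996
  (20 − 16.4595)²/16.4595 = 0.7616
χ² = 7.2119 + 5.4948 + 2.1995 + 1.6758 + 0.9996 + 0.7616 = 18.343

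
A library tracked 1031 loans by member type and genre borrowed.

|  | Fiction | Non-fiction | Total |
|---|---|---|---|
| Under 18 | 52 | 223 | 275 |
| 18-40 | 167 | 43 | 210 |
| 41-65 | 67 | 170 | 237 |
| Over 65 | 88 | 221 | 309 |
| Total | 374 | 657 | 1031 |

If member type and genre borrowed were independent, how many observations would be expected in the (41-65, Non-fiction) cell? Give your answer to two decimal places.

Row total (41-65) = 237; column total (Non-fiction) = 657; grand total N = 1031.
Expected count = (row total × column total) / N = 237 × 657 / 1031 = 151.03.

151.03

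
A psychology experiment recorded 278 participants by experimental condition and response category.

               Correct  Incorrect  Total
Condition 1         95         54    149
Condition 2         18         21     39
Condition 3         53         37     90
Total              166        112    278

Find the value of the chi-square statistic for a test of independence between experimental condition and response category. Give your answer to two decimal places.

4.02

Grand total N = 278.
Expected counts (row total × column total / N):
  Condition 1, Correct: 149×166/278 = 88.971
  Condition 1, Incorrect: 149×112/278 = 60.029
  Condition 2, Correct: 39×166/278 = 23.288
  Condition 2, Incorrect: 39×112/278 = 15.712
  Condition 3, Correct: 90×166/278 = 53.741
  Condition 3, Incorrect: 90×112/278 = 36.259
Contributions (O − E)²/E:
  (95 − 88.971)²/88.971 = 0.4085
  (54 − 60.029)²/60.029 = 0.6055
  (18 − 23.288)²/23.288 = 1.2007
  (21 − 15.712)²/15.712 = 1.7797
  (53 − 53.741)²/53.741 = 0.0102
  (37 − 36.259)²/36.259 = 0.0151
χ² = 0.4085 + 0.6055 + 1.2007 + 1.7797 + 0.0102 + 0.0151 = 4.02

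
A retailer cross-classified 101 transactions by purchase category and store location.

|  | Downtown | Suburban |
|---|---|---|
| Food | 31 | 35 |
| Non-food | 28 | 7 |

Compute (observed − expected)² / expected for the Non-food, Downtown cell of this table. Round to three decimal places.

Row total (Non-food) = 35; column total (Downtown) = 59; N = 101.
Expected count E = 35 × 59 / 101 = 20.4455.
Contribution = (O − E)²/E = (28 − 20.4455)² / 20.4455 = 2.791.

2.791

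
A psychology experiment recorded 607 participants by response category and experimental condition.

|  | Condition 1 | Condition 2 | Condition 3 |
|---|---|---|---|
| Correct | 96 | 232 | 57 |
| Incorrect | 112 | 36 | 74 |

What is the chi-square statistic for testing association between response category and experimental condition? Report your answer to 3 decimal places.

Row totals: 385, 222. Column totals: 208, 268, 131. Grand total N = 607.
Expected counts (row total × column total / N):
  Correct, Condition 1: 385×208/607 = 131.92751
  Correct, Condition 2: 385×268/607 = 169.98353
  Correct, Condition 3: 385×131/607 = 83.08896
  Incorrect, Condition 1: 222×208/607 = 76.07249
  Incorrect, Condition 2: 222×268/607 = 98.01647
  Incorrect, Condition 3: 222×131/607 = 47.91104
Contributions (O − E)²/E:
  (96 − 131.92751)²/131.92751 = 9.7841
  (232 − 169.98353)²/169.98353 = 22.6260
  (57 − 83.08896)²/83.08896 = 8.1916
  (112 − 76.07249)²/76.07249 = 16.9678
  (36 − 98.01647)²/98.01647 = 39.2387
  (74 − 47.91104)²/47.91104 = 14.2062
χ² = 9.7841 + 22.6260 + 8.1916 + 16.9678 + 39.2387 + 14.2062 = 111.014

111.014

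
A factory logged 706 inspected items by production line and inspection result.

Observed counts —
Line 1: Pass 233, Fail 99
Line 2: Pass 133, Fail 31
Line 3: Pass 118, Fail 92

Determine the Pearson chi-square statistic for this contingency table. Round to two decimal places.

Row totals: 332, 164, 210. Column totals: 484, 222. Grand total N = 706.
Expected counts (row total × column total / N):
  Line 1, Pass: 332×484/706 = 227.603
  Line 1, Fail: 332×222/706 = 104.397
  Line 2, Pass: 164×484/706 = 112.431
  Line 2, Fail: 164×222/706 = 51.569
  Line 3, Pass: 210×484/706 = 143.966
  Line 3, Fail: 210×222/706 = 66.034
Contributions (O − E)²/E:
  (233 − 227.603)²/227.603 = 0.1280
  (99 − 104.397)²/104.397 = 0.2790
  (133 − 112.431)²/112.431 = 3.7631
  (31 − 51.569)²/51.569 = 8.2042
  (118 − 143.966)²/143.966 = 4.6833
  (92 − 66.034)²/66.034 = 10.2104
χ² = 0.1280 + 0.2790 + 3.7631 + 8.2042 + 4.6833 + 10.2104 = 27.27

27.27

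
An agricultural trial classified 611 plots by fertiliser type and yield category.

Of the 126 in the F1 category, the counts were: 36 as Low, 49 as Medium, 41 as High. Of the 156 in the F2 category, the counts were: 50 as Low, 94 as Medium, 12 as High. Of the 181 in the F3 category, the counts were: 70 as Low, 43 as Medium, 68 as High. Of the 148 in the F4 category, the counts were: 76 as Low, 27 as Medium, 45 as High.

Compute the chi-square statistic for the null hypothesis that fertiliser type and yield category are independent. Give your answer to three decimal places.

Row totals: 126, 156, 181, 148. Column totals: 232, 213, 166. Grand total N = 611.
Expected counts (row total × column total / N):
  F1, Low: 126×232/611 = 47.84288
  F1, Medium: 126×213/611 = 43.92471
  F1, High: 126×166/611 = 34.23241
  F2, Low: 156×232/611 = 59.23404
  F2, Medium: 156×213/611 = 54.38298
  F2, High: 156×166/611 = 42.38298
  F3, Low: 181×232/611 = 68.72668
  F3, Medium: 181×213/611 = 63.09820
  F3, High: 181×166/611 = 49.17512
  F4, Low: 148×232/611 = 56.19640
  F4, Medium: 148×213/611 = 51.59411
  F4, High: 148×166/611 = 40.20949
Contributions (O − E)²/E:
  (36 − 47.84288)²/47.84288 = 2.9316
  (49 − 43.92471)²/43.92471 = 0.5864
  (41 − 34.23241)²/34.23241 = 1.3379
  (50 − 59.23404)²/59.23404 = 1.4395
  (94 − 54.38298)²/54.38298 = 28.8603
  (12 − 42.38298)²/42.38298 = 21.7806
  (70 − 68.72668)²/68.72668 = 0.0236
  (43 − 63.09820)²/63.09820 = 6.4017
  (68 − 49.17512)²/49.17512 = 7.2064
  (76 − 56.19640)²/56.19640 = 6.9788
  (27 − 51.59411)²/51.59411 = 11.7236
  (45 − 40.20949)²/40.20949 = 0.5707
χ² = 2.9316 + 0.5864 + 1.3379 + 1.4395 + 28.8603 + 21.7806 + 0.0236 + 6.4017 + 7.2064 + 6.9788 + 11.7236 + 0.5707 = 89.841

89.841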